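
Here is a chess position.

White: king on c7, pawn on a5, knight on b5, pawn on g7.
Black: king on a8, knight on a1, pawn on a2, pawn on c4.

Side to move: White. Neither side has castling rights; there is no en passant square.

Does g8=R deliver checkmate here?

After g8=R: black king on a8; in check: yes, from the white rook on g8.
King squares — a7: attacked by Nb5; b7: attacked by Kc7; b8: attacked by Kc7.
Black has no legal moves → checkmate.

yes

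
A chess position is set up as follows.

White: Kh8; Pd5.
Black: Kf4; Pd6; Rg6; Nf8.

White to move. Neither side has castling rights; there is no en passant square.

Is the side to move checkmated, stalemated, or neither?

stalemate

White to move; white king on h8.
In check: no.
King squares — g7: attacked by Rg6; h7: attacked by Nf8; g8: attacked by Rg6.
Legal moves for White: none.
Not in check and no legal moves → stalemate.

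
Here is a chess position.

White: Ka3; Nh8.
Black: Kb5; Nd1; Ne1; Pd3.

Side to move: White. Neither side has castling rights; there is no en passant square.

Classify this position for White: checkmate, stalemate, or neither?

neither

White to move; white king on a3.
In check: no.
Legal moves for White: Nf7, Ng6, Kb3, Ka2.
White has 4 legal moves and is not in check → neither.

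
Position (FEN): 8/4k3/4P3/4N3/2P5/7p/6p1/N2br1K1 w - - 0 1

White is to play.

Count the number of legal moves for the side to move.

White to move; king on g1.
In check: yes, from the black rook on e1.
Legal moves: Kh2, Kf2.
Count: 2.

2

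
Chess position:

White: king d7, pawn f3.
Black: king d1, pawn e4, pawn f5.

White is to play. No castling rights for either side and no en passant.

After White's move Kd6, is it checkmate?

After Kd6: black king on d1; in check: no.
Black is not in check, so this cannot be checkmate.

no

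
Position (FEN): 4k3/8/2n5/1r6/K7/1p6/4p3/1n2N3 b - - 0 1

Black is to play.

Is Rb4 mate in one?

After Rb4: white king on a4; in check: yes, from the black rook on b4.
King squares — a3: attacked by Nb1; b3: attacked by Rb4; b4: attacked by Nc6; a5: attacked by Nc6; b5: attacked by Rb4.
White has no legal moves → checkmate.

yes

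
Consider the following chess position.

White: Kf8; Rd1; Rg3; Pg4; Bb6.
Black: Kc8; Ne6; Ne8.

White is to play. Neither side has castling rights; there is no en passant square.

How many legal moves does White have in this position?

4

White to move; king on f8.
In check: yes, from the black knight on e6.
Legal moves: Kg8, Kxe8, Kf7, Ke7.
Count: 4.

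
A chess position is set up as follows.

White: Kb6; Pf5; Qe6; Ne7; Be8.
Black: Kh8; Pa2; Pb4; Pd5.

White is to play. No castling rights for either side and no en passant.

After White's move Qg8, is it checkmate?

After Qg8: black king on h8; in check: yes, from the white queen on g8.
King squares — g7: attacked by Qg8; h7: attacked by Qg8; g8: attacked by Ne7.
Black has no legal moves → checkmate.

yes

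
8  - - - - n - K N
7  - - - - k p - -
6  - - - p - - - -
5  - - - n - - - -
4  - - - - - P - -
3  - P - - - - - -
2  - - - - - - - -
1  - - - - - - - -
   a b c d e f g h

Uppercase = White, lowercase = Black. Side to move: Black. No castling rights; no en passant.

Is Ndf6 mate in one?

yes

After Ndf6: white king on g8; in check: yes, from the black knight on f6.
King squares — f7: attacked by Ke7; g7: attacked by Ne8; h7: attacked by Nf6; f8: attacked by Ke7; h8: own knight.
White has no legal moves → checkmate.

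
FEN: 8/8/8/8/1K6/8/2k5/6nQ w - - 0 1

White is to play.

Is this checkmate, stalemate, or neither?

White to move; white king on b4.
In check: no.
Legal moves for White include: Kc5, Kb5, Ka5, Kc4, Ka4, Ka3, Qh8, Qa8, Qh7+, Qb7, Qh6, Qc6+, Qh5, Qd5, Qh4, Qe4+, Qh3, Qf3, ... (list truncated; more exist).
White has legal moves and is not in check → neither.

neither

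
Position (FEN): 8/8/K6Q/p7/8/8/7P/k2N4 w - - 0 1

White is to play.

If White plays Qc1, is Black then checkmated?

no

After Qc1: black king on a1; in check: yes, from the white queen on c1.
Black has 1 legal reply: Ka2.
In check but a legal move exists → not checkmate.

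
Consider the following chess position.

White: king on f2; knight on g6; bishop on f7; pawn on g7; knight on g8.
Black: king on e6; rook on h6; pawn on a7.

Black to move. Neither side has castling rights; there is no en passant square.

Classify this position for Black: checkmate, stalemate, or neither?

neither

Black to move; black king on e6.
In check: yes, from the white bishop on f7.
Legal moves for Black: Kxf7, Kd7, Kd6, Kf5.
Black is in check but has 4 legal moves → neither.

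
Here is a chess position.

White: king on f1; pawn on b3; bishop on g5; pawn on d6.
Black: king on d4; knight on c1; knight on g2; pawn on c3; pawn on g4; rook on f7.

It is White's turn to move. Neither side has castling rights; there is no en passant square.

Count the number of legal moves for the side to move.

4

White to move; king on f1.
In check: yes, from the black rook on f7.
Legal moves: Kxg2, Kg1, Bf6+, Bf4.
Count: 4.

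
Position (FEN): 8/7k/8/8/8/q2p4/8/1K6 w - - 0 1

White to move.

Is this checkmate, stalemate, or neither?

stalemate

White to move; white king on b1.
In check: no.
King squares — a1: attacked by Qa3; c1: attacked by Qa3; a2: attacked by Qa3; b2: attacked by Qa3; c2: attacked by Pd3.
Legal moves for White: none.
Not in check and no legal moves → stalemate.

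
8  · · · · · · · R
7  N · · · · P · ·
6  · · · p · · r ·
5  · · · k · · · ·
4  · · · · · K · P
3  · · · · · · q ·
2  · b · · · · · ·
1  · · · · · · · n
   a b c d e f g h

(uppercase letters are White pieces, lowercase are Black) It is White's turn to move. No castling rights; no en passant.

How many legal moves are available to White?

1

White to move; king on f4.
In check: yes, from the black queen on g3.
Legal moves: Kf5.
Count: 1.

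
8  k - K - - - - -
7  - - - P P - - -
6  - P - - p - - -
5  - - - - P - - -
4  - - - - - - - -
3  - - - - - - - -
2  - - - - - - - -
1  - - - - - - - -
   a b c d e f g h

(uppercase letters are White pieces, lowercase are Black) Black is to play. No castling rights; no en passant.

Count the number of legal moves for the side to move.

0

Black to move; king on a8.
In check: no.
Legal moves: none.
Count: 0.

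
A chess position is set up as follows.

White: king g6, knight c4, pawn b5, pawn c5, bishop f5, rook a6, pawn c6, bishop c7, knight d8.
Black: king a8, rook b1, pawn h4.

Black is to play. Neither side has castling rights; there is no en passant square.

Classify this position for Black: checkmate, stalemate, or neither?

checkmate

Black to move; black king on a8.
In check: yes, from the white rook on a6.
King squares — a7: attacked by Ra6; b7: attacked by Pc6; b8: attacked by Bc7.
Legal moves for Black: none.
In check with no legal moves → checkmate.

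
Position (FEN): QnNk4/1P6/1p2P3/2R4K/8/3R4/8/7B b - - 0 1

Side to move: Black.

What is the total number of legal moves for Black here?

Black to move; king on d8.
In check: yes, from the white rook on d3.
Legal moves: Ke8, Nd7.
Count: 2.

2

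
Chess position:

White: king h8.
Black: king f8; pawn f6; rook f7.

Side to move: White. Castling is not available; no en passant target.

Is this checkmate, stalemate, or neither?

White to move; white king on h8.
In check: no.
King squares — g7: attacked by Rf7; h7: attacked by Rf7; g8: attacked by Kf8.
Legal moves for White: none.
Not in check and no legal moves → stalemate.

stalemate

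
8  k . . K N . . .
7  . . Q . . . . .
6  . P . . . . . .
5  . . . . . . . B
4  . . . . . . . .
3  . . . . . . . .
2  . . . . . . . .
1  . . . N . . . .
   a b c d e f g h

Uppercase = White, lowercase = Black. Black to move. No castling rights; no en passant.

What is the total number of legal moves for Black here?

0

Black to move; king on a8.
In check: no.
Legal moves: none.
Count: 0.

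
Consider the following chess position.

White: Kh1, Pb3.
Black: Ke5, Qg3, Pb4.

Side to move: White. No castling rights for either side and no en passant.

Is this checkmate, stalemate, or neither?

stalemate

White to move; white king on h1.
In check: no.
King squares — g1: attacked by Qg3; g2: attacked by Qg3; h2: attacked by Qg3.
Legal moves for White: none.
Not in check and no legal moves → stalemate.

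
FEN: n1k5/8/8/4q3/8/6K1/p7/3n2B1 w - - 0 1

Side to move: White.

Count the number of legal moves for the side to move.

5

White to move; king on g3.
In check: yes, from the black queen on e5.
Legal moves: Kh4, Kg4, Kh3, Kf3, Kg2.
Count: 5.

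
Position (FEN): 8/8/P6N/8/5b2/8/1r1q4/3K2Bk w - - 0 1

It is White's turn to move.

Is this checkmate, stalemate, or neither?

White to move; white king on d1.
In check: yes, from the black queen on d2.
King squares — c1: attacked by Qd2; e1: attacked by Qd2; c2: attacked by Rb2; d2: attacked by Rb2; e2: attacked by Qd2.
Legal moves for White: none.
In check with no legal moves → checkmate.

checkmate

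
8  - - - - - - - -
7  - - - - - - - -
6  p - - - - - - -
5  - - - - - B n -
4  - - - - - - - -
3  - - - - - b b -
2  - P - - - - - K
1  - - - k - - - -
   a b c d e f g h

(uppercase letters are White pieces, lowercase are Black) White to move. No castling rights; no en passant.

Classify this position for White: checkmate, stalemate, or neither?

neither

White to move; white king on h2.
In check: yes, from the black bishop on g3.
King squares — g1: available; h1: attacked by Bf3; g2: attacked by Bf3; g3: available; h3: attacked by Ng5.
Legal moves for White: Kxg3, Kg1.
White is in check but has 2 legal moves → neither.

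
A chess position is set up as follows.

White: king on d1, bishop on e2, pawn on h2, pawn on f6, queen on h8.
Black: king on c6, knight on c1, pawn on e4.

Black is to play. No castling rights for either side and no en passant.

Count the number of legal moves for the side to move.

Black to move; king on c6.
In check: no.
Legal moves: Kd7, Kc7, Kb7, Kd6, Kb6, Kd5, Kc5, Nd3, Nb3, Nxe2, Na2, e3.
Count: 12.

12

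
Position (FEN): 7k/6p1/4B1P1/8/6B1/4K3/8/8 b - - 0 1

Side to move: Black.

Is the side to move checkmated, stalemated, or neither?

stalemate

Black to move; black king on h8.
In check: no.
King squares — g7: own pawn; h7: attacked by Pg6; g8: attacked by Be6.
Legal moves for Black: none.
Not in check and no legal moves → stalemate.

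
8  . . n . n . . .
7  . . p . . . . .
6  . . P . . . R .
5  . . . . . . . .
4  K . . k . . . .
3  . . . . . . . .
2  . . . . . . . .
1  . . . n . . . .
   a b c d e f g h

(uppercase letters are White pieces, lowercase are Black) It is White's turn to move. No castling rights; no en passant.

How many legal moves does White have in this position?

16

White to move; king on a4.
In check: no.
Legal moves: Rg8, Rg7, Rh6, Rf6, Re6, Rd6+, Rg5, Rg4+, Rg3, Rg2, Rg1, Kb5, Ka5, Kb4, Kb3, Ka3.
Count: 16.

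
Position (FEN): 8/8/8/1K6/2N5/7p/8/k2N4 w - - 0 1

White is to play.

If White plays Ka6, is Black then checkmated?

no

After Ka6: black king on a1; in check: no.
Black is not in check, so this cannot be checkmate.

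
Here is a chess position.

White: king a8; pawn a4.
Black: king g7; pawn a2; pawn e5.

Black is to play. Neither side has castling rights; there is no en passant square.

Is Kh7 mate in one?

no

After Kh7: white king on a8; in check: no.
White is not in check, so this cannot be checkmate.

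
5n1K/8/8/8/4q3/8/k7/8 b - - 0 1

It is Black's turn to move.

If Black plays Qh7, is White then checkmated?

yes

After Qh7: white king on h8; in check: yes, from the black queen on h7.
King squares — g7: attacked by Qh7; h7: attacked by Nf8; g8: attacked by Qh7.
White has no legal moves → checkmate.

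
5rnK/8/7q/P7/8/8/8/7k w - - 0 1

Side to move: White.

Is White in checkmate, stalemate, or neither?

checkmate

White to move; white king on h8.
In check: yes, from the black queen on h6.
King squares — g7: attacked by Qh6; h7: attacked by Qh6; g8: attacked by Rf8.
Legal moves for White: none.
In check with no legal moves → checkmate.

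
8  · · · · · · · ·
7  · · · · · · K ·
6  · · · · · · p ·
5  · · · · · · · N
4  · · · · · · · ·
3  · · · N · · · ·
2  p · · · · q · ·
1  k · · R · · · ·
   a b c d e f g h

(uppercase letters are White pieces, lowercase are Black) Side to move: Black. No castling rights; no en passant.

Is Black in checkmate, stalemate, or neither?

checkmate

Black to move; black king on a1.
In check: yes, from the white rook on d1.
King squares — b1: attacked by Rd1; a2: own pawn; b2: attacked by Nd3.
Legal moves for Black: none.
In check with no legal moves → checkmate.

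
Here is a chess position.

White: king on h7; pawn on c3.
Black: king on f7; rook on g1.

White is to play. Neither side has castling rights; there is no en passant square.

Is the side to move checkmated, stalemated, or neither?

neither

White to move; white king on h7.
In check: no.
Legal moves for White: Kh8, Kh6, c4.
White has 3 legal moves and is not in check → neither.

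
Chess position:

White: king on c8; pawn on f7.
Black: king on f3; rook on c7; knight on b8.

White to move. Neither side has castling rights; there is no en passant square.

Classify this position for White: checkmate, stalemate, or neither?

White to move; white king on c8.
In check: yes, from the black rook on c7.
King squares — b7: attacked by Rc7; c7: available; d7: attacked by Rc7; b8: available; d8: available.
Legal moves for White: Kd8, Kxb8, Kxc7.
White is in check but has 3 legal moves → neither.

neither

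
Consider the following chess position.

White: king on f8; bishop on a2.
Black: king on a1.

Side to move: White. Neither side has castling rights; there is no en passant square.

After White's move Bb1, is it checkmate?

no

After Bb1: black king on a1; in check: no.
Black is not in check, so this cannot be checkmate.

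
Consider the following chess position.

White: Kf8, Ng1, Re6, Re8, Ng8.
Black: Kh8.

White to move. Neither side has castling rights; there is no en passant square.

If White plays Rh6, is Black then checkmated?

yes

After Rh6: black king on h8; in check: yes, from the white rook on h6.
King squares — g7: attacked by Kf8; h7: attacked by Rh6; g8: attacked by Kf8.
Black has no legal moves → checkmate.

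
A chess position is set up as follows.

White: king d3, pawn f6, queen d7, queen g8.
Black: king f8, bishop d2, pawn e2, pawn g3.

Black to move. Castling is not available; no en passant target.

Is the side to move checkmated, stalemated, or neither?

Black to move; black king on f8.
In check: yes, from the white queen on g8.
King squares — e7: attacked by Pf6; f7: attacked by Qd7; g7: attacked by Pf6; e8: attacked by Qd7; g8: available.
Legal moves for Black: Kxg8.
Black is in check but has 1 legal move → neither.

neither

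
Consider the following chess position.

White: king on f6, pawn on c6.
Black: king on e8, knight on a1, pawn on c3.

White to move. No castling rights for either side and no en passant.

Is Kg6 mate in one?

no

After Kg6: black king on e8; in check: no.
Black is not in check, so this cannot be checkmate.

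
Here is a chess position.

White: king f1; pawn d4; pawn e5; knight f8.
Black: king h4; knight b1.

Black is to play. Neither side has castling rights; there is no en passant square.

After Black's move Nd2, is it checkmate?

no

After Nd2: white king on f1; in check: yes, from the black knight on d2.
White has 5 legal replies: Kg2, Kf2, Ke2, Kg1, Ke1.
In check but a legal move exists → not checkmate.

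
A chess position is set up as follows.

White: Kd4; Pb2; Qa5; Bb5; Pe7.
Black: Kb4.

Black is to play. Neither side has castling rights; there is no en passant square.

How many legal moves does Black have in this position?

Black to move; king on b4.
In check: yes, from the white queen on a5.
Legal moves: Kxa5, Kb3.
Count: 2.

2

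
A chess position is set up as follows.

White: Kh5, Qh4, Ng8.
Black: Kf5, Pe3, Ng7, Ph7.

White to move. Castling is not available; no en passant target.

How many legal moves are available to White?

1

White to move; king on h5.
In check: yes, from the black knight on g7.
Legal moves: Kh6.
Count: 1.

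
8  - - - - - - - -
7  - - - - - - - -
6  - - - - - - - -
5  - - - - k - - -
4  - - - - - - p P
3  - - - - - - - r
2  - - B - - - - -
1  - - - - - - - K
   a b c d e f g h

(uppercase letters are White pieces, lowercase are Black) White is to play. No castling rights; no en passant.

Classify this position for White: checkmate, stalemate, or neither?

neither

White to move; white king on h1.
In check: yes, from the black rook on h3.
King squares — g1: available; g2: available; h2: attacked by Rh3.
Legal moves for White: Kg2, Kg1.
White is in check but has 2 legal moves → neither.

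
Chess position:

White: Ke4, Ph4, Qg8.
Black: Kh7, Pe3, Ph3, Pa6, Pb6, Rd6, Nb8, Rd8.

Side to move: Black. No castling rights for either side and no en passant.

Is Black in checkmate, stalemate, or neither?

Black to move; black king on h7.
In check: yes, from the white queen on g8.
King squares — g6: attacked by Qg8; h6: available; g7: attacked by Qg8; g8: available; h8: attacked by Qg8.
Legal moves for Black: Kxg8, Kh6, Rxg8.
Black is in check but has 3 legal moves → neither.

neither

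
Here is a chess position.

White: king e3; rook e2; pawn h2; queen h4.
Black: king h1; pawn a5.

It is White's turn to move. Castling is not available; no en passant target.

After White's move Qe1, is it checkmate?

After Qe1: black king on h1; in check: yes, from the white queen on e1.
King squares — g1: attacked by Qe1; g2: attacked by Re2; h2: attacked by Re2.
Black has no legal moves → checkmate.

yes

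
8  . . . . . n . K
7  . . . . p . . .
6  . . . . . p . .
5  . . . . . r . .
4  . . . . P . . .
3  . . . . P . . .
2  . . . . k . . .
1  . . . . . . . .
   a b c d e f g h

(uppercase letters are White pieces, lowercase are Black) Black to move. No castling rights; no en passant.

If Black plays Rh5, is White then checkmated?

no

After Rh5: white king on h8; in check: yes, from the black rook on h5.
White has 2 legal replies: Kg8, Kg7.
In check but a legal move exists → not checkmate.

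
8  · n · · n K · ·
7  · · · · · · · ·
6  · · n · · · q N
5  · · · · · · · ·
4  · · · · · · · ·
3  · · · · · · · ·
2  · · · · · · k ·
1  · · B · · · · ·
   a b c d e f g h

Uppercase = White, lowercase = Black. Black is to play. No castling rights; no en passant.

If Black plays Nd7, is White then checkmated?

After Nd7: white king on f8; in check: yes, from the black knight on d7.
King squares — e7: attacked by Nc6; f7: attacked by Qg6; g7: attacked by Qg6; e8: attacked by Qg6; g8: attacked by Qg6.
White has no legal moves → checkmate.

yes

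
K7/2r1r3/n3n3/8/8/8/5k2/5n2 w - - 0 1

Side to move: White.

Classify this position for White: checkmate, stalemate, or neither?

White to move; white king on a8.
In check: no.
King squares — a7: attacked by Rc7; b7: attacked by Rc7; b8: attacked by Na6.
Legal moves for White: none.
Not in check and no legal moves → stalemate.

stalemate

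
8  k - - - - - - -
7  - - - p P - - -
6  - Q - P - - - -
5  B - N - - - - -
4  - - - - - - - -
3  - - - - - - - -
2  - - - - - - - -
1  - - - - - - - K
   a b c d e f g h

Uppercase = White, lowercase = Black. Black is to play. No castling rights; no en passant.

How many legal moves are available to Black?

Black to move; king on a8.
In check: no.
Legal moves: none.
Count: 0.

0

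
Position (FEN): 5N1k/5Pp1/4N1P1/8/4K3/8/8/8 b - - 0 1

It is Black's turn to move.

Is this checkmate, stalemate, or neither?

Black to move; black king on h8.
In check: no.
King squares — g7: own pawn; h7: attacked by Pg6; g8: attacked by Pf7.
Legal moves for Black: none.
Not in check and no legal moves → stalemate.

stalemate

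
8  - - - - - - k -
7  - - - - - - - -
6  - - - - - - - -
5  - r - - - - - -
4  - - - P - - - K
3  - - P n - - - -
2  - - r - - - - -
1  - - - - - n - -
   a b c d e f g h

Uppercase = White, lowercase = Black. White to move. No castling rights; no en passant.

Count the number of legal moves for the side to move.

4

White to move; king on h4.
In check: no.
Legal moves: Kg4, Kh3, d5, c4.
Count: 4.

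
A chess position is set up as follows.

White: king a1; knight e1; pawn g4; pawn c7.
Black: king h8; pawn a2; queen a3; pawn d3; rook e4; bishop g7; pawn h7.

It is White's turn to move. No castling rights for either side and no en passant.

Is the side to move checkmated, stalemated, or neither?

checkmate

White to move; white king on a1.
In check: yes, from the black bishop on g7.
King squares — b1: attacked by Pa2; a2: attacked by Qa3; b2: attacked by Qa3.
Legal moves for White: none.
In check with no legal moves → checkmate.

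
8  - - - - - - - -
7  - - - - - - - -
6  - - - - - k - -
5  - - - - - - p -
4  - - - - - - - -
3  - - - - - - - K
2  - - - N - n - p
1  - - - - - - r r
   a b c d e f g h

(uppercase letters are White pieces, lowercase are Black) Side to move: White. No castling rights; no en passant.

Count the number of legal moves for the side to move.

0

White to move; king on h3.
In check: yes, from the black knight on f2.
Legal moves: none.
Count: 0.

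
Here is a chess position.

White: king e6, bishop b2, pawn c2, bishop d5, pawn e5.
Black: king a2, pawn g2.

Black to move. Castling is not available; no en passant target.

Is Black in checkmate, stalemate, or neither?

neither

Black to move; black king on a2.
In check: yes, from the white bishop on d5.
King squares — a1: attacked by Bb2; b1: available; b2: available; a3: attacked by Bb2; b3: attacked by Pc2.
Legal moves for Black: Kxb2, Kb1.
Black is in check but has 2 legal moves → neither.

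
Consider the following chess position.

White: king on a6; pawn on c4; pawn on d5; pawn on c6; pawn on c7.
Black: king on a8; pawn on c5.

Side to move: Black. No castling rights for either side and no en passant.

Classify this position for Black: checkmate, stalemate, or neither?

stalemate

Black to move; black king on a8.
In check: no.
King squares — a7: attacked by Ka6; b7: attacked by Ka6; b8: attacked by Pc7.
Legal moves for Black: none.
Not in check and no legal moves → stalemate.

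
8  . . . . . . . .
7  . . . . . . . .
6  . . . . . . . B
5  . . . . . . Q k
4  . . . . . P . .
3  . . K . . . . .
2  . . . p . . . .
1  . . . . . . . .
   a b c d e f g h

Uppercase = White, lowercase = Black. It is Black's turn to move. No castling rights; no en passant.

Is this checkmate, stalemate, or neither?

checkmate

Black to move; black king on h5.
In check: yes, from the white queen on g5.
King squares — g4: attacked by Qg5; h4: attacked by Qg5; g5: attacked by Pf4; g6: attacked by Qg5; h6: attacked by Qg5.
Legal moves for Black: none.
In check with no legal moves → checkmate.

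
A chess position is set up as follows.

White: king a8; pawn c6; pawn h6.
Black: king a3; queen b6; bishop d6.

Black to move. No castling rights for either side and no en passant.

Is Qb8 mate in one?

yes

After Qb8: white king on a8; in check: yes, from the black queen on b8.
King squares — a7: attacked by Qb8; b7: attacked by Qb8; b8: attacked by Bd6.
White has no legal moves → checkmate.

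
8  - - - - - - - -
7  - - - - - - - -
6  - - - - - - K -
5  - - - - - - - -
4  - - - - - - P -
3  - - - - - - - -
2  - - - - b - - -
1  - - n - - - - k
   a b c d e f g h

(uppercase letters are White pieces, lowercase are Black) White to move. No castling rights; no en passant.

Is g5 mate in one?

no

After g5: black king on h1; in check: no.
Black is not in check, so this cannot be checkmate.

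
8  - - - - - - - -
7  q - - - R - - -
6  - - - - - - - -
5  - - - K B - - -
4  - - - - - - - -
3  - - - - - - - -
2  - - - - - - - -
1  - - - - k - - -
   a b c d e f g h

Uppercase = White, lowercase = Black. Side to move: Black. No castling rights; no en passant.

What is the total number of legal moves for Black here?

23

Black to move; king on e1.
In check: no.
Legal moves: Qb8, Qa8+, Qxe7, Qd7+, Qc7, Qb7+, Qb6, Qa6, Qc5+, Qa5+, Qd4+, Qa4, Qe3, Qa3, Qf2, Qa2+, Qg1, Qa1, Kf2, Ke2, Kd2, Kf1, Kd1.
Count: 23.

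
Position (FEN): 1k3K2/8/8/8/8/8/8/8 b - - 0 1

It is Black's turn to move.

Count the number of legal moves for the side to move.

5

Black to move; king on b8.
In check: no.
Legal moves: Kc8, Ka8, Kc7, Kb7, Ka7.
Count: 5.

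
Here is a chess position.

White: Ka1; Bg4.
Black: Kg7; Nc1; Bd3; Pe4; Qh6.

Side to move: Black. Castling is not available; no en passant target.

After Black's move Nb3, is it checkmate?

After Nb3: white king on a1; in check: yes, from the black knight on b3.
White has 2 legal replies: Kb2, Ka2.
In check but a legal move exists → not checkmate.

no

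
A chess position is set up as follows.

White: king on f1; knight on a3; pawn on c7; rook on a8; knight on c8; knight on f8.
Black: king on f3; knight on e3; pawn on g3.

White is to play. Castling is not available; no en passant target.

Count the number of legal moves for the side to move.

2

White to move; king on f1.
In check: yes, from the black knight on e3.
Legal moves: Kg1, Ke1.
Count: 2.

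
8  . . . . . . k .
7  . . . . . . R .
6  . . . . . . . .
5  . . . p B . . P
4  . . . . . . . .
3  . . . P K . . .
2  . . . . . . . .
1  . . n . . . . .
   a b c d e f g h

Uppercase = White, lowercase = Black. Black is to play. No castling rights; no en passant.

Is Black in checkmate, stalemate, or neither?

Black to move; black king on g8.
In check: yes, from the white rook on g7.
King squares — f7: attacked by Rg7; g7: attacked by Be5; h7: attacked by Rg7; f8: available; h8: available.
Legal moves for Black: Kh8, Kf8.
Black is in check but has 2 legal moves → neither.

neither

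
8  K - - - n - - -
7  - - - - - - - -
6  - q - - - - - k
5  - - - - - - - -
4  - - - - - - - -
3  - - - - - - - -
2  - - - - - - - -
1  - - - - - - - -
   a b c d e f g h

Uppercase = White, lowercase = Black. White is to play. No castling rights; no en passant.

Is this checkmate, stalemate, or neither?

White to move; white king on a8.
In check: no.
King squares — a7: attacked by Qb6; b7: attacked by Qb6; b8: attacked by Qb6.
Legal moves for White: none.
Not in check and no legal moves → stalemate.

stalemate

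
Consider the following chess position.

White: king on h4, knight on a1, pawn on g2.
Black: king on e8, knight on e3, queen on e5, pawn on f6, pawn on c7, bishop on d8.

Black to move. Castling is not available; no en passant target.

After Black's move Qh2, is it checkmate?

yes

After Qh2: white king on h4; in check: yes, from the black queen on h2.
King squares — g3: attacked by Qh2; h3: attacked by Qh2; g4: attacked by Ne3; g5: attacked by Pf6; h5: attacked by Qh2.
White has no legal moves → checkmate.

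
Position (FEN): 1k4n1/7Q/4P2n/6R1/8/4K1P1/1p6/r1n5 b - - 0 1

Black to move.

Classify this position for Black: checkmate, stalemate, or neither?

Black to move; black king on b8.
In check: no.
Legal moves for Black include: Ne7, Nf6, Kc8, Ka8, Nf7, Nf5+, Ng4+, Nd3, Nb3, Ne2, Na2, Ra8, Ra7, Ra6, Ra5, Ra4, Ra3+, Ra2, ... (list truncated; more exist).
Black has legal moves and is not in check → neither.

neither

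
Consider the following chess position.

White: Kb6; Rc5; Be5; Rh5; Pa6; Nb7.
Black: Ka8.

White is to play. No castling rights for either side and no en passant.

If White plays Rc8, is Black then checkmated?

yes

After Rc8: black king on a8; in check: yes, from the white rook on c8.
King squares — a7: attacked by Kb6; b7: attacked by Pa6; b8: attacked by Be5.
Black has no legal moves → checkmate.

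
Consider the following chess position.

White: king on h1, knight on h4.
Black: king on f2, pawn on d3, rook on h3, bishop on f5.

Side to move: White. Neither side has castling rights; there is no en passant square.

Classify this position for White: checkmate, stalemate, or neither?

White to move; white king on h1.
In check: yes, from the black rook on h3.
King squares — g1: attacked by Kf2; g2: attacked by Kf2; h2: attacked by Rh3.
Legal moves for White: none.
In check with no legal moves → checkmate.

checkmate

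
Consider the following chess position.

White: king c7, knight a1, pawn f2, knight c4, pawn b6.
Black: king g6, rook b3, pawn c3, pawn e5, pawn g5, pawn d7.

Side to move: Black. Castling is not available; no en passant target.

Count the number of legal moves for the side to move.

Black to move; king on g6.
In check: no.
Legal moves: Kh7, Kg7, Kf7, Kh6, Kf6, Kh5, Kf5, Rxb6, Rb5, Rb4, Ra3, Rb2, Rb1, d6, g4, e4, c2, d5.
Count: 18.

18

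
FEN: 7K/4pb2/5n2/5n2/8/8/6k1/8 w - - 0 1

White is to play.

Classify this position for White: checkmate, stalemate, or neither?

stalemate

White to move; white king on h8.
In check: no.
King squares — g7: attacked by Nf5; h7: attacked by Nf6; g8: attacked by Nf6.
Legal moves for White: none.
Not in check and no legal moves → stalemate.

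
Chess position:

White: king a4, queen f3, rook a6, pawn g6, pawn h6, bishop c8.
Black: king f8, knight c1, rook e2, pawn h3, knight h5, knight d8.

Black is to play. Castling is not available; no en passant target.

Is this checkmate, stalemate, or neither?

neither

Black to move; black king on f8.
In check: yes, from the white queen on f3.
Legal moves for Black: Kg8, Ke8, Ke7, Nf7, Nf6, Nf4.
Black is in check but has 6 legal moves → neither.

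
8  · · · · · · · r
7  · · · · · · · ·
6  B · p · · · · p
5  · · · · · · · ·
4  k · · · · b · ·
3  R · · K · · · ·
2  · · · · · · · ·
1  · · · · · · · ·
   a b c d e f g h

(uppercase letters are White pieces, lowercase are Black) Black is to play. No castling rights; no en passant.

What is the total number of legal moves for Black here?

2

Black to move; king on a4.
In check: yes, from the white rook on a3.
Legal moves: Kb4, Kxa3.
Count: 2.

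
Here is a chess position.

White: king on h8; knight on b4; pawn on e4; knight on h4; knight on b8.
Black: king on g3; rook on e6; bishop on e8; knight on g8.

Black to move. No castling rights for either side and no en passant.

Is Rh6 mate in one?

After Rh6: white king on h8; in check: yes, from the black rook on h6.
White has 2 legal replies: Kxg8, Kg7.
In check but a legal move exists → not checkmate.

no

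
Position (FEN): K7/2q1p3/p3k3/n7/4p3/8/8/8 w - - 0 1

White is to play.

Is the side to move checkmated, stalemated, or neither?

White to move; white king on a8.
In check: no.
King squares — a7: attacked by Qc7; b7: attacked by Na5; b8: attacked by Qc7.
Legal moves for White: none.
Not in check and no legal moves → stalemate.

stalemate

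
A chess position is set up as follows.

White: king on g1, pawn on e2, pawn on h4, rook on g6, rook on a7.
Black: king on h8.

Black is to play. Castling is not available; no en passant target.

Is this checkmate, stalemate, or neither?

Black to move; black king on h8.
In check: no.
King squares — g7: attacked by Rg6; h7: attacked by Ra7; g8: attacked by Rg6.
Legal moves for Black: none.
Not in check and no legal moves → stalemate.

stalemate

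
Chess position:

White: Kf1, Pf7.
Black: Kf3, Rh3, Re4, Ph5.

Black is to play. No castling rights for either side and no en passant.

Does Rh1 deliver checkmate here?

After Rh1: white king on f1; in check: yes, from the black rook on h1.
King squares — e1: attacked by Rh1; g1: attacked by Rh1; e2: attacked by Kf3; f2: attacked by Kf3; g2: attacked by Kf3.
White has no legal moves → checkmate.

yes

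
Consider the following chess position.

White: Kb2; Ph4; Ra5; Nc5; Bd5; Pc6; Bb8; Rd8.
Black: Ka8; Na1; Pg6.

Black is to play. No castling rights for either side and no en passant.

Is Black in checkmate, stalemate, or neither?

Black to move; black king on a8.
In check: yes, from the white rook on a5.
King squares — a7: attacked by Ra5; b7: attacked by Nc5; b8: attacked by Rd8.
Legal moves for Black: none.
In check with no legal moves → checkmate.

checkmate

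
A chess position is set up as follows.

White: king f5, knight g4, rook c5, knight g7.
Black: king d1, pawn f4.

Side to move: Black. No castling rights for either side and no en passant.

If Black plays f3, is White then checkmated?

After f3: white king on f5; in check: no.
White is not in check, so this cannot be checkmate.

no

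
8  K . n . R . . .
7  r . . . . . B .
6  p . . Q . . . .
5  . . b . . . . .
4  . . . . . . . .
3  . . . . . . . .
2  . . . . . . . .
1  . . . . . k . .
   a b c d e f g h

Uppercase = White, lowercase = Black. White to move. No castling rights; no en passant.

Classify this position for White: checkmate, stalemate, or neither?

neither

White to move; white king on a8.
In check: yes, from the black rook on a7.
Legal moves for White: Kb8.
White is in check but has 1 legal move → neither.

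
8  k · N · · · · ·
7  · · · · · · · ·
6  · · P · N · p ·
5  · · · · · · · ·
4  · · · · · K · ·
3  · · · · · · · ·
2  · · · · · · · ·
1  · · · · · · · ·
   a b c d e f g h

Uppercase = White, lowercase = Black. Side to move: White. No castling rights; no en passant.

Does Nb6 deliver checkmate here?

After Nb6: black king on a8; in check: yes, from the white knight on b6.
Black has 2 legal replies: Kb8, Ka7.
In check but a legal move exists → not checkmate.

no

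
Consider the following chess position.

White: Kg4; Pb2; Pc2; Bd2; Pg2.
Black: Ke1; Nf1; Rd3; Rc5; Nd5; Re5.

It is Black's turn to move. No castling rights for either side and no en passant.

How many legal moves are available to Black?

Black to move; king on e1.
In check: yes, from the white bishop on d2.
Legal moves: Kf2, Ke2, Kxd2, Kd1, Rxd2, Nxd2.
Count: 6.

6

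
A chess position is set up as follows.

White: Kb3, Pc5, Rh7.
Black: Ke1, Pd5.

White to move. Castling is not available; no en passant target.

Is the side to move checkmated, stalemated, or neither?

neither

White to move; white king on b3.
In check: no.
Legal moves for White include: Rh8, Rg7, Rf7, Re7+, Rd7, Rc7, Rb7, Ra7, Rh6, Rh5, Rh4, Rh3, Rh2, Rh1+, Kb4, Ka4, Kc3, Ka3, ... (list truncated; more exist).
White has legal moves and is not in check → neither.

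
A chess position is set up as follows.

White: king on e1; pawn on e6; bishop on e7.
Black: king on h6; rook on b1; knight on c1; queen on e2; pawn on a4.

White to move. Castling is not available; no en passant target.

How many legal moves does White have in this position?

0

White to move; king on e1.
In check: yes, from the black queen on e2.
Legal moves: none.
Count: 0.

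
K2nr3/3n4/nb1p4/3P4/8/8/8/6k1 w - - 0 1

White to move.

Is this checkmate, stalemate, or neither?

stalemate

White to move; white king on a8.
In check: no.
King squares — a7: attacked by Bb6; b7: attacked by Nd8; b8: attacked by Na6.
Legal moves for White: none.
Not in check and no legal moves → stalemate.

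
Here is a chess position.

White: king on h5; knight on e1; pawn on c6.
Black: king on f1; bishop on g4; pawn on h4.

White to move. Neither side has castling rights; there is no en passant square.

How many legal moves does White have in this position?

5

White to move; king on h5.
In check: yes, from the black bishop on g4.
Legal moves: Kh6, Kg6, Kg5, Kxh4, Kxg4.
Count: 5.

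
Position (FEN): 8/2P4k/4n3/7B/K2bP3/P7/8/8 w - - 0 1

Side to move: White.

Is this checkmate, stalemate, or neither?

White to move; white king on a4.
In check: no.
Legal moves for White: Be8, Bf7, Bg6+, Bg4, Bf3, Be2, Bd1, Kb5, Ka5, Kb4, Kb3, c8=Q, c8=R, c8=B, c8=N, e5.
White has 16 legal moves and is not in check → neither.

neither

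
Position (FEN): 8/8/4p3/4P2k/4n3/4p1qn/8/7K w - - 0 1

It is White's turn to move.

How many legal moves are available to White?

0

White to move; king on h1.
In check: no.
Legal moves: none.
Count: 0.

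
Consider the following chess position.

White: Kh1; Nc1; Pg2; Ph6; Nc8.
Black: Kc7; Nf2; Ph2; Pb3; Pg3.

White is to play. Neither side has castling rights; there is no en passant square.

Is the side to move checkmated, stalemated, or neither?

checkmate

White to move; white king on h1.
In check: yes, from the black knight on f2.
King squares — g1: attacked by Ph2; g2: own pawn; h2: attacked by Pg3.
Legal moves for White: none.
In check with no legal moves → checkmate.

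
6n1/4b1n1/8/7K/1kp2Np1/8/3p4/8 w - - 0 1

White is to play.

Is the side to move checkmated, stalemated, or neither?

neither

White to move; white king on h5.
In check: yes, from the black knight on g7.
King squares — g4: available; h4: attacked by Be7; g5: attacked by Be7; g6: available; h6: attacked by Ng8.
Legal moves for White: Kg6, Kxg4.
White is in check but has 2 legal moves → neither.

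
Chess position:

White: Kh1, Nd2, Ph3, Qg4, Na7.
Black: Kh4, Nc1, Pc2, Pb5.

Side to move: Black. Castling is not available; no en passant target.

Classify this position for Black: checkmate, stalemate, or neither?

checkmate

Black to move; black king on h4.
In check: yes, from the white queen on g4.
King squares — g3: attacked by Qg4; h3: attacked by Qg4; g4: attacked by Ph3; g5: attacked by Qg4; h5: attacked by Qg4.
Legal moves for Black: none.
In check with no legal moves → checkmate.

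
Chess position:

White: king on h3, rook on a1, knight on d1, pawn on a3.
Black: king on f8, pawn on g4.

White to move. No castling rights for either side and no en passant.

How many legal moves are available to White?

White to move; king on h3.
In check: yes, from the black pawn on g4.
Legal moves: Kh4, Kxg4, Kg3, Kh2, Kg2.
Count: 5.

5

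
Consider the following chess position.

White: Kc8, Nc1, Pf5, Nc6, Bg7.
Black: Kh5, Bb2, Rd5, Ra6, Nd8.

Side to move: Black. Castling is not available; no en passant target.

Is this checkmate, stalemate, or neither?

neither

Black to move; black king on h5.
In check: no.
Legal moves for Black include: Nf7, Nb7, Ne6, Nxc6, Ra8+, Ra7, Rxc6+, Rb6, Raa5, Ra4, Ra3, Ra2, Ra1, Kg5, Kh4, Kg4, Rd7, Rd6, ... (list truncated; more exist).
Black has legal moves and is not in check → neither.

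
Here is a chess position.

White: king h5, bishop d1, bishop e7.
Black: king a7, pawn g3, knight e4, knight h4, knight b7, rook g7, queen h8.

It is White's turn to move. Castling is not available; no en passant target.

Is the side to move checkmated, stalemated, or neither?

White to move; white king on h5.
In check: yes, from the black queen on h8.
King squares — g4: attacked by Rg7; h4: attacked by Qh8; g5: attacked by Ne4; g6: attacked by Nh4; h6: attacked by Qh8.
Legal moves for White: none.
In check with no legal moves → checkmate.

checkmate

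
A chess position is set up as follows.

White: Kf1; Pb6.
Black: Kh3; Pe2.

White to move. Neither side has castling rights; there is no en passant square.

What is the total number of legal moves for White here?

4

White to move; king on f1.
In check: yes, from the black pawn on e2.
Legal moves: Kf2, Kxe2, Kg1, Ke1.
Count: 4.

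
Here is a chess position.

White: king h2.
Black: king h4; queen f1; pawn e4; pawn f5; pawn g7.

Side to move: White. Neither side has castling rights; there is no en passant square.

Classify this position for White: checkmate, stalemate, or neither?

White to move; white king on h2.
In check: no.
King squares — g1: attacked by Qf1; h1: attacked by Qf1; g2: attacked by Qf1; g3: attacked by Kh4; h3: attacked by Qf1.
Legal moves for White: none.
Not in check and no legal moves → stalemate.

stalemate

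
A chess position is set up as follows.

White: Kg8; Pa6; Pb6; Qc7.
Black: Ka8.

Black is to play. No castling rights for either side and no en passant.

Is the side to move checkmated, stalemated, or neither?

stalemate

Black to move; black king on a8.
In check: no.
King squares — a7: attacked by Pb6; b7: attacked by Pa6; b8: attacked by Qc7.
Legal moves for Black: none.
Not in check and no legal moves → stalemate.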